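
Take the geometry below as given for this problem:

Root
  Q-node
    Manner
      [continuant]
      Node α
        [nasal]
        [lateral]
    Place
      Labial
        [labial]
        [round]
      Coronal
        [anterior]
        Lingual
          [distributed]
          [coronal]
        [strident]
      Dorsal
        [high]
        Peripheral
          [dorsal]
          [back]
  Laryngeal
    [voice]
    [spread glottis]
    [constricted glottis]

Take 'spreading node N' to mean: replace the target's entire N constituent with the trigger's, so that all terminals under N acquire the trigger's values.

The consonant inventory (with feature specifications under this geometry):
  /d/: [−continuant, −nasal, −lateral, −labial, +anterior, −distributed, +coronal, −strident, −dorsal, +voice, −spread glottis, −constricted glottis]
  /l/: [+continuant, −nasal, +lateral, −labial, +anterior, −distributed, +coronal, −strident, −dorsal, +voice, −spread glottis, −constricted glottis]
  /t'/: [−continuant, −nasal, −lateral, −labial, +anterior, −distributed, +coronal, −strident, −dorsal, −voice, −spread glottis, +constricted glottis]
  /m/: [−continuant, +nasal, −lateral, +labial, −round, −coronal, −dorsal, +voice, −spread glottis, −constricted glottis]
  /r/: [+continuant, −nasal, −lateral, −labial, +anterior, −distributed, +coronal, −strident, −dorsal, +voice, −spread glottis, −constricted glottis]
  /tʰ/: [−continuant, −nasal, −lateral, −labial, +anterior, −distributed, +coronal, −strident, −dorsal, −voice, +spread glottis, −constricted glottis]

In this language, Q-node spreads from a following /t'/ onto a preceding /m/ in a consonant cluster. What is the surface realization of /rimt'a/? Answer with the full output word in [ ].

The Q-node node dominates the terminals [continuant], [nasal], [lateral], [labial], [round], [anterior], [distributed], [coronal], [strident], [high], [dorsal], [back].
After delinking /m/'s Q-node and linking /t'/'s, the affected terminals become [−continuant], [−nasal], [−lateral], [−labial], [+anterior], [−distributed], [+coronal], [−strident], [−dorsal]; [voice], [spread glottis], [constricted glottis] (outside Q-node) are retained from /m/.
The resulting bundle matches /d/ in the inventory; substituting it for /m/ gives [ridt'a].

[ridt'a]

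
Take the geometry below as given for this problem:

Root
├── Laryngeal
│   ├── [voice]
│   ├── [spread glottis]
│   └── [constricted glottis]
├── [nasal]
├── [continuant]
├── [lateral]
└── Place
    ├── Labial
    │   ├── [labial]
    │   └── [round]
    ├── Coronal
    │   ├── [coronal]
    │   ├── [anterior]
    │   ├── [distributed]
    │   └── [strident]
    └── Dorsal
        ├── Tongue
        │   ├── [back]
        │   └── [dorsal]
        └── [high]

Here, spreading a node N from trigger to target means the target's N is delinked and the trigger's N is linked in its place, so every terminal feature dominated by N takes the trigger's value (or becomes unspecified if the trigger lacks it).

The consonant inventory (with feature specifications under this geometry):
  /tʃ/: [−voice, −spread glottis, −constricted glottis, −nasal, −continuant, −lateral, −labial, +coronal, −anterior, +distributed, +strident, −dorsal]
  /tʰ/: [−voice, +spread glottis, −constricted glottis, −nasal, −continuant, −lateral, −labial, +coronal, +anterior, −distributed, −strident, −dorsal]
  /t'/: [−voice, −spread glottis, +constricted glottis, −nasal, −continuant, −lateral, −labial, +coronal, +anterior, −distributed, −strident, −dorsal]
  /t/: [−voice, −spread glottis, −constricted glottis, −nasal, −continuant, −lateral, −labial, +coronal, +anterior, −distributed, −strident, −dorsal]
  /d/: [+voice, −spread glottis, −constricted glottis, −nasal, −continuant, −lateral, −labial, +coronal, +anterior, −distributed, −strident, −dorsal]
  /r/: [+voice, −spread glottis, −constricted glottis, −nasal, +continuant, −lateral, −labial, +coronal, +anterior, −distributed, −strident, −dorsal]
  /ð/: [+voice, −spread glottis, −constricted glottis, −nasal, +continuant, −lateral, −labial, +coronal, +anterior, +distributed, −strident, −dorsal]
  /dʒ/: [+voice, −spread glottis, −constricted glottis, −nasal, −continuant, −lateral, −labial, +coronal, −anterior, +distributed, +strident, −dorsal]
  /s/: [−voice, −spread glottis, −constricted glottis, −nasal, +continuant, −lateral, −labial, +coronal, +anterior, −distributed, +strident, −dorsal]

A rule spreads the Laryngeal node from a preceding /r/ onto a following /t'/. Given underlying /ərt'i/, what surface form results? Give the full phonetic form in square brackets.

[ərdi]

Terminals under Laryngeal in this geometry: [voice], [spread glottis], [constricted glottis].
Spreading Laryngeal from /r/ onto /t'/ replaces those values with /r/'s: [+voice], [−spread glottis], [−constricted glottis]. Features outside Laryngeal ([nasal], [continuant], [lateral], …) stay as in /t'/.
Among the inventory, only /d/ has exactly this specification, giving the surface form [ərdi].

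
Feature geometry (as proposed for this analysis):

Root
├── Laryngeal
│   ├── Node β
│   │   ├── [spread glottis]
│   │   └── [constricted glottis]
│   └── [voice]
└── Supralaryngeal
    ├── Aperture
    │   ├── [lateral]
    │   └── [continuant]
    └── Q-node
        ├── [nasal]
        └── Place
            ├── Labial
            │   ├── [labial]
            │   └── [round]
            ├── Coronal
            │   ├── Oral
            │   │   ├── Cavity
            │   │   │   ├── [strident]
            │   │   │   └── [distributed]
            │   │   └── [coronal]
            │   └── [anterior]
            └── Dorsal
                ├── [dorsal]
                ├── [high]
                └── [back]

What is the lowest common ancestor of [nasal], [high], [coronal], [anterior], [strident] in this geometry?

[nasal] is immediately dominated by Q-node.
[high] is immediately dominated by Dorsal.
[coronal] is immediately dominated by Oral.
[anterior] is immediately dominated by Coronal.
[strident] is immediately dominated by Cavity.
The lowest node appearing on every path is Q-node; each proper daughter of Q-node fails to dominate at least one of the listed features.

Q-node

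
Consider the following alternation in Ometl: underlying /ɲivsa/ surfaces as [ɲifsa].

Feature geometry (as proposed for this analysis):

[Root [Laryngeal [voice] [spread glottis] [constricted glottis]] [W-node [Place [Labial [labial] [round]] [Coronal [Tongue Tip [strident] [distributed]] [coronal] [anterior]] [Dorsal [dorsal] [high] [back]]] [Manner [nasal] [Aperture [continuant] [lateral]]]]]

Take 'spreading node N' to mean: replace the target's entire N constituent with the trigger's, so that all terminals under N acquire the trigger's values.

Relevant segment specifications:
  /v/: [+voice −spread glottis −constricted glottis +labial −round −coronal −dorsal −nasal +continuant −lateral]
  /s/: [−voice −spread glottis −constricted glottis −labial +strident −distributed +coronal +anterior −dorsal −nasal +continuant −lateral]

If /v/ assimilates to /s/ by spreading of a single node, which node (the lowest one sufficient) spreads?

Comparing /v/ with its surface form [f], the only feature that changes is [voice].
Only a single terminal changes, and /s/ supplies the new value, so [voice] itself is the minimal spreading constituent.
[labial], [coronal] stay as in /v/ although /s/ differs there, so no node dominating them spread; among the remaining candidates [voice] is the lowest that derives the output.

[voice]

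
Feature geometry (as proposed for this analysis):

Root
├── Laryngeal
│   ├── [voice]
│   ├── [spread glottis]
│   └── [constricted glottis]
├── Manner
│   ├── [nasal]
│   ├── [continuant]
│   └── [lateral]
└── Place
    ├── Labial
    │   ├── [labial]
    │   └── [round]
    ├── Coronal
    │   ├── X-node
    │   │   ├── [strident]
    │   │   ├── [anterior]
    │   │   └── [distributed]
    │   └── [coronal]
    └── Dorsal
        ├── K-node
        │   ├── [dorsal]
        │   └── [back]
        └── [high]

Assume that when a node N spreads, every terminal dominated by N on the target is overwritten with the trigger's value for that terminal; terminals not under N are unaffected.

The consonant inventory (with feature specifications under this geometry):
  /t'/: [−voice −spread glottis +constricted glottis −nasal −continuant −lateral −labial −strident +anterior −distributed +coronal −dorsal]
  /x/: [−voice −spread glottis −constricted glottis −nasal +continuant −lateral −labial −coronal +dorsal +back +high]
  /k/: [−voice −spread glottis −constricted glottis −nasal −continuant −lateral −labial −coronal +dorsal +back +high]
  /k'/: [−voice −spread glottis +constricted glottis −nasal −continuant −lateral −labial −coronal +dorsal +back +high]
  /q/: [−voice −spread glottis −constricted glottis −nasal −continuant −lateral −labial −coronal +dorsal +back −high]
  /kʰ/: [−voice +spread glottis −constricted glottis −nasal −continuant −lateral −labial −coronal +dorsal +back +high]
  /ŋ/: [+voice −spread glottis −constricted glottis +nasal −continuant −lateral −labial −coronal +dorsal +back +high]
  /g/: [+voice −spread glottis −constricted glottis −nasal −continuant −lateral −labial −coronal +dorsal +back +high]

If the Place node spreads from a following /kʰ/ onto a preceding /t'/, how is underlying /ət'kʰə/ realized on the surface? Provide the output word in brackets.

Place immediately or transitively dominates [labial], [round], [strident], [anterior], [distributed], [coronal], [dorsal], [back], [high].
Spreading Place from /kʰ/ onto /t'/ replaces those values with /kʰ/'s: [−labial], [−coronal], [+dorsal], [+back], [+high]. Features outside Place ([voice], [spread glottis], [constricted glottis], …) stay as in /t'/.
This feature bundle is that of [k'], so /ət'kʰə/ surfaces as [ək'kʰə].

[ək'kʰə]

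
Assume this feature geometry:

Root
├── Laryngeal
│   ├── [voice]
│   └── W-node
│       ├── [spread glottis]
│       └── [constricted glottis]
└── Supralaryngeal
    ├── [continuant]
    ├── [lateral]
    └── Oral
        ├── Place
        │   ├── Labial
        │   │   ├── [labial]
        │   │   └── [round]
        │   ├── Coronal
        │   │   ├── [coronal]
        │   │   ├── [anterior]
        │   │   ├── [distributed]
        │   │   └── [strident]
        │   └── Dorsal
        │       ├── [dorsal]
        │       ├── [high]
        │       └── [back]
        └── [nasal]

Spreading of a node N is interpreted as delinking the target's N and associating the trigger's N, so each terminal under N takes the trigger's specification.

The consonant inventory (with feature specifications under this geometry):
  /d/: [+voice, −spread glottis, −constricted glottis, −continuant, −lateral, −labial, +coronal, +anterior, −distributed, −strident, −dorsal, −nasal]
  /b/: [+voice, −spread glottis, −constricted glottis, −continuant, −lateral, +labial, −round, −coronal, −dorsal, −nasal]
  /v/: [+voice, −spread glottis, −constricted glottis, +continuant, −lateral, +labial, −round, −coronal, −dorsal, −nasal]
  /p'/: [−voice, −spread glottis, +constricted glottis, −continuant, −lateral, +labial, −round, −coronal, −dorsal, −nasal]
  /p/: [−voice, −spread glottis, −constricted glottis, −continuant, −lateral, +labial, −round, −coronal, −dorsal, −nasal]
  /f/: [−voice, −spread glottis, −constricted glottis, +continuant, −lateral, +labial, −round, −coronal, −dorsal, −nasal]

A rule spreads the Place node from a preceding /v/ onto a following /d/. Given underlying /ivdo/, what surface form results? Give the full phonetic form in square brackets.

[ivbo]

Terminals under Place in this geometry: [labial], [round], [coronal], [anterior], [distributed], [strident], [dorsal], [high], [back].
The target acquires /v/'s values for everything under Place — [+labial], [−round], [−coronal], [−dorsal] — while keeping its own [voice], [spread glottis], [constricted glottis], ….
This feature bundle is that of [b], so /ivdo/ surfaces as [ivbo].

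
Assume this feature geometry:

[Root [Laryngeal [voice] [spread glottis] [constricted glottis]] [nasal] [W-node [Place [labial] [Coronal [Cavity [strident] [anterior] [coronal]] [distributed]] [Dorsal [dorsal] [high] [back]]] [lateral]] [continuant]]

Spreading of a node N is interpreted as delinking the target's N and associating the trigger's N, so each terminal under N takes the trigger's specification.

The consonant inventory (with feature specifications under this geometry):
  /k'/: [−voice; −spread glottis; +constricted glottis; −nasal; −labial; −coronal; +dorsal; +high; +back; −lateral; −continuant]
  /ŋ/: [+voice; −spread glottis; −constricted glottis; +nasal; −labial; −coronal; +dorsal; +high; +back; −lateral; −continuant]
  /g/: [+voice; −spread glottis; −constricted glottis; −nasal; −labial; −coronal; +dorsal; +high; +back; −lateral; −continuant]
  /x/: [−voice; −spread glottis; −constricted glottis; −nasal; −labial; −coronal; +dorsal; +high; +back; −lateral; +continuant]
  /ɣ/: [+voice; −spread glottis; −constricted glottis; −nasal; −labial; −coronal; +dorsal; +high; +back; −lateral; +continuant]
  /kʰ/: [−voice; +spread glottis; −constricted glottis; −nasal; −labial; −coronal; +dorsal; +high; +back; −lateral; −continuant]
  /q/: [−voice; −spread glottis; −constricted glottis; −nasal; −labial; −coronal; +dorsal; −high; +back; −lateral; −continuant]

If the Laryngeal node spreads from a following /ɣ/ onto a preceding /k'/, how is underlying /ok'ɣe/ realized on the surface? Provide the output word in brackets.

[ogɣe]

Terminals under Laryngeal in this geometry: [voice], [spread glottis], [constricted glottis].
Spreading Laryngeal from /ɣ/ onto /k'/ replaces those values with /ɣ/'s: [+voice], [−spread glottis], [−constricted glottis]. Features outside Laryngeal ([nasal], [labial], [coronal], …) stay as in /k'/.
The resulting bundle matches /g/ in the inventory; substituting it for /k'/ gives [ogɣe].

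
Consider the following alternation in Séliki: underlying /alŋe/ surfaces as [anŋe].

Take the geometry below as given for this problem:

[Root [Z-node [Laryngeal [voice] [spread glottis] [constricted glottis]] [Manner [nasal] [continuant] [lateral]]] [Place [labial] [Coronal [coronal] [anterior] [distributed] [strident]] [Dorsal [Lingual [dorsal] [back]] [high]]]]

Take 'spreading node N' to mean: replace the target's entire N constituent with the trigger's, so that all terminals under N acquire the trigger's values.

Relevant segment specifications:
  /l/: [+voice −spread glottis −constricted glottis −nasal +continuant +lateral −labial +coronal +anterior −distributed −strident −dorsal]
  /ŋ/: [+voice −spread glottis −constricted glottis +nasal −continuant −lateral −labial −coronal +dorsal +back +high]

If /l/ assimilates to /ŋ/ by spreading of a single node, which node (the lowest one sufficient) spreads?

Feature comparison: [nasal], [continuant], [lateral] differ between /l/ and [n]; the remaining terminals match.
Tracing each changed feature up the tree, the paths first meet at Manner; any lower node misses at least one of them.
Spreading Manner from /ŋ/ overwrites each of those terminals with /ŋ/'s values, yielding exactly [n].
[dorsal], [coronal] stay as in /l/ although /ŋ/ differs there, so no node dominating them spread; among the remaining candidates Manner is the lowest that derives the output.

Manner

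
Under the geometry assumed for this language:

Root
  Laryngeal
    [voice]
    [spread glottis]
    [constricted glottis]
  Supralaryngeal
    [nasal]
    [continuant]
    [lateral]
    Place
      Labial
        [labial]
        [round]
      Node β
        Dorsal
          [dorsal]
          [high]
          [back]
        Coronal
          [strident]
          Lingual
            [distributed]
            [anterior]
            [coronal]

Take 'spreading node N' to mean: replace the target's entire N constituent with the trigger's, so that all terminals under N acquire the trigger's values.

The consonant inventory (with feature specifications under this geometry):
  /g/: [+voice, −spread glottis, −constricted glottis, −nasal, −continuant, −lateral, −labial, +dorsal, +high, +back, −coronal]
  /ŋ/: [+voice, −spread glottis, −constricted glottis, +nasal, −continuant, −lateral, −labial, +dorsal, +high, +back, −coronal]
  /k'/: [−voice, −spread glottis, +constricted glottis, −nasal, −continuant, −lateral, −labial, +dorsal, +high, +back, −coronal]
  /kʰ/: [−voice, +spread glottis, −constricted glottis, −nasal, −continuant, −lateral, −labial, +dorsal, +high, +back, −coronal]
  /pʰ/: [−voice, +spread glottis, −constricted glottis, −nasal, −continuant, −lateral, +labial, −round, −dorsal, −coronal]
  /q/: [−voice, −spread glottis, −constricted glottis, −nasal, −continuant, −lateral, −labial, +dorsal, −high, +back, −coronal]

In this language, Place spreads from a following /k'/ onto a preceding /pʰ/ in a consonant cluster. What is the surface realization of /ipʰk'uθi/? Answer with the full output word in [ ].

The Place node dominates the terminals [labial], [round], [dorsal], [high], [back], [strident], [distributed], [anterior], [coronal].
The target acquires /k'/'s values for everything under Place — [−labial], [+dorsal], [+high], [+back], [−coronal] — while keeping its own [voice], [spread glottis], [constricted glottis], ….
Among the inventory, only /kʰ/ has exactly this specification, giving the surface form [ikʰk'uθi].

[ikʰk'uθi]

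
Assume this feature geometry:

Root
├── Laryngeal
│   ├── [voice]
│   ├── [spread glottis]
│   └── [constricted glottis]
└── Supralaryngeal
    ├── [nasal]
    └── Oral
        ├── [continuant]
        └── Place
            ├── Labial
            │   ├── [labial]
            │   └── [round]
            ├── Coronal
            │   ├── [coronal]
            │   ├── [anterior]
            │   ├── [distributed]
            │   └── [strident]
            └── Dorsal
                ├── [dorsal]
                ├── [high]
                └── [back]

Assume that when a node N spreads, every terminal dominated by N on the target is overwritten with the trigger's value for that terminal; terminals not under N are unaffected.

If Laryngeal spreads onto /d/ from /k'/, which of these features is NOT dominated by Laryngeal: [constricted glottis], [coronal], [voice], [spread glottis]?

The terminals dominated by Laryngeal are [voice], [spread glottis], [constricted glottis].
[spread glottis], [constricted glottis], [voice] all lie under Laryngeal, so they are overwritten when Laryngeal spreads.
[coronal] attaches under Coronal, not under Laryngeal, so /d/ retains its own value for [coronal].

[coronal]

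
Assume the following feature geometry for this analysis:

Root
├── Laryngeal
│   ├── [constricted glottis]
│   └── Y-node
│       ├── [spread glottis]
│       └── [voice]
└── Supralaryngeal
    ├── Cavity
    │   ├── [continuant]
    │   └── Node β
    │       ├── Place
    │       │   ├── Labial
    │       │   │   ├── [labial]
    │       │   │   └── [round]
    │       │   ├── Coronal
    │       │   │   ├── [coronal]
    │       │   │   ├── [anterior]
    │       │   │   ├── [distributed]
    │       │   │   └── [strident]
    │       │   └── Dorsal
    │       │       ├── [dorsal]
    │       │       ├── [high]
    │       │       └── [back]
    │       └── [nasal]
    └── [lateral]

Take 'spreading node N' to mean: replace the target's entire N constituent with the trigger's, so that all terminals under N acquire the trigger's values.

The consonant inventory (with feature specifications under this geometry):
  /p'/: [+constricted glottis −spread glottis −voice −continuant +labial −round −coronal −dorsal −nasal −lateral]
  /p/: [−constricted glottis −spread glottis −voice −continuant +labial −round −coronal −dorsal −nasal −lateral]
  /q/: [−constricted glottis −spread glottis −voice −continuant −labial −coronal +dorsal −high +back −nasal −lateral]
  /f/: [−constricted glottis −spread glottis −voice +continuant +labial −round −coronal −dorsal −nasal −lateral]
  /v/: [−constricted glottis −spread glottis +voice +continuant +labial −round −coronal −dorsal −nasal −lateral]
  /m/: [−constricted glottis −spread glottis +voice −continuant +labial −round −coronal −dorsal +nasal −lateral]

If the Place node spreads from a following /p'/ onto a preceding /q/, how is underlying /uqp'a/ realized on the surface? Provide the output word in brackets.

[upp'a]

Place immediately or transitively dominates [labial], [round], [coronal], [anterior], [distributed], [strident], [dorsal], [high], [back].
After delinking /q/'s Place and linking /p'/'s, the affected terminals become [+labial], [−round], [−coronal], [−dorsal]; [constricted glottis], [spread glottis], [voice], … (outside Place) are retained from /q/.
Among the inventory, only /p/ has exactly this specification, giving the surface form [upp'a].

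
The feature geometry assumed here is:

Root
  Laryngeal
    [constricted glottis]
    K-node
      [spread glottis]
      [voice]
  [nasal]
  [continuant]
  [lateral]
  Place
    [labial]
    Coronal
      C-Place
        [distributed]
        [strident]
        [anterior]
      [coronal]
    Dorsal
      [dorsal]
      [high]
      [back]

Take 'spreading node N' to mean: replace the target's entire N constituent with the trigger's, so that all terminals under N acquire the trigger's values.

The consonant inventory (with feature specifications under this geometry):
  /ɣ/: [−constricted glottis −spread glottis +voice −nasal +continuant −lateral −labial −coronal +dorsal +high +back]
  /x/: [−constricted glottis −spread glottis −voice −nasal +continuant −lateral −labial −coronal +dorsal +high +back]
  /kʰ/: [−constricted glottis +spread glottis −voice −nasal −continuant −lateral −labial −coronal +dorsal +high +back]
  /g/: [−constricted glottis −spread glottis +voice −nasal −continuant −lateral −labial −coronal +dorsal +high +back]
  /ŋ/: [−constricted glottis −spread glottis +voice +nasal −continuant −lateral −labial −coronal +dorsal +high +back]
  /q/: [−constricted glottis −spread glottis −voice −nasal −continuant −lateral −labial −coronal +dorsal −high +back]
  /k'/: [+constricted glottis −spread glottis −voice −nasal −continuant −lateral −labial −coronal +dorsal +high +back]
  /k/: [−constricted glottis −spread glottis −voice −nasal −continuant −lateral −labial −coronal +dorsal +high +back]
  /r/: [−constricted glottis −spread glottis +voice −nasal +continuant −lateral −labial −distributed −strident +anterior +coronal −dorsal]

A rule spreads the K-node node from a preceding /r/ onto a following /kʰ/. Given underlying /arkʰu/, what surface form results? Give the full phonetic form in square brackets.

The K-node node dominates the terminals [spread glottis], [voice].
Spreading K-node from /r/ onto /kʰ/ replaces those values with /r/'s: [−spread glottis], [+voice]. Features outside K-node ([constricted glottis], [nasal], [continuant], …) stay as in /kʰ/.
This feature bundle is that of [g], so /arkʰu/ surfaces as [argu].

[argu]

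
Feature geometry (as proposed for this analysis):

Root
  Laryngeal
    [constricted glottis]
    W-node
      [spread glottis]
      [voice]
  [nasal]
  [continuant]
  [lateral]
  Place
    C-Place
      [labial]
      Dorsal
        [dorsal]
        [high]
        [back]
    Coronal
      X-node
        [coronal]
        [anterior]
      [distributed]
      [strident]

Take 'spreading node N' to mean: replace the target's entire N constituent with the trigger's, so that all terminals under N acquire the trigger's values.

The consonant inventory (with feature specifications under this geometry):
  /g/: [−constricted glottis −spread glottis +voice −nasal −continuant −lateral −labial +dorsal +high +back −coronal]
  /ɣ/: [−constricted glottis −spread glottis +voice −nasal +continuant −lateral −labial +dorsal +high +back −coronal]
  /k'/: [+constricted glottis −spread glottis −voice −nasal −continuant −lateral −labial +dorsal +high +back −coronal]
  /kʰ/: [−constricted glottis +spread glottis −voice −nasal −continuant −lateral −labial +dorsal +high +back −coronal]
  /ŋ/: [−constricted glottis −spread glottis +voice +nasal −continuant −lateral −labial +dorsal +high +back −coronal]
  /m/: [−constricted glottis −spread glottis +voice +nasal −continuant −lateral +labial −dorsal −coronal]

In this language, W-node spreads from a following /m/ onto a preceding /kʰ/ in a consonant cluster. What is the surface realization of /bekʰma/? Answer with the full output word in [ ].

[begma]

W-node immediately or transitively dominates [spread glottis], [voice].
Spreading W-node from /m/ onto /kʰ/ replaces those values with /m/'s: [−spread glottis], [+voice]. Features outside W-node ([constricted glottis], [nasal], [continuant], …) stay as in /kʰ/.
This feature bundle is that of [g], so /bekʰma/ surfaces as [begma].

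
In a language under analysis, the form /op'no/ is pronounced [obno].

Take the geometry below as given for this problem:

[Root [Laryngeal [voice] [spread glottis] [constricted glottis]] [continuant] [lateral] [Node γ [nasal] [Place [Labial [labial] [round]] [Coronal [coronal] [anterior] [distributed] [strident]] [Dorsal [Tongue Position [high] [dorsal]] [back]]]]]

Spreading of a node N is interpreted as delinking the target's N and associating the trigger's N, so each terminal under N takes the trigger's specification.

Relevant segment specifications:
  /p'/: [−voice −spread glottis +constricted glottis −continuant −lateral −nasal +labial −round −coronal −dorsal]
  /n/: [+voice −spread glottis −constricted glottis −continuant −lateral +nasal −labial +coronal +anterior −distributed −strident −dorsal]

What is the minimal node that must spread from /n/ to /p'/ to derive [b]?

Laryngeal

/p'/ and [b] differ in [voice], [constricted glottis]; every other specified feature is identical.
These terminals are all dominated by Laryngeal, and no proper subconstituent of Laryngeal covers them all; Laryngeal is their lowest common ancestor.
If Laryngeal spreads, every terminal under it takes /n/'s value, producing [b] as observed.
Had Root spread, [coronal], [labial] would have taken /n/'s values; they stay as in /p'/, confirming the spreading constituent is exactly Laryngeal.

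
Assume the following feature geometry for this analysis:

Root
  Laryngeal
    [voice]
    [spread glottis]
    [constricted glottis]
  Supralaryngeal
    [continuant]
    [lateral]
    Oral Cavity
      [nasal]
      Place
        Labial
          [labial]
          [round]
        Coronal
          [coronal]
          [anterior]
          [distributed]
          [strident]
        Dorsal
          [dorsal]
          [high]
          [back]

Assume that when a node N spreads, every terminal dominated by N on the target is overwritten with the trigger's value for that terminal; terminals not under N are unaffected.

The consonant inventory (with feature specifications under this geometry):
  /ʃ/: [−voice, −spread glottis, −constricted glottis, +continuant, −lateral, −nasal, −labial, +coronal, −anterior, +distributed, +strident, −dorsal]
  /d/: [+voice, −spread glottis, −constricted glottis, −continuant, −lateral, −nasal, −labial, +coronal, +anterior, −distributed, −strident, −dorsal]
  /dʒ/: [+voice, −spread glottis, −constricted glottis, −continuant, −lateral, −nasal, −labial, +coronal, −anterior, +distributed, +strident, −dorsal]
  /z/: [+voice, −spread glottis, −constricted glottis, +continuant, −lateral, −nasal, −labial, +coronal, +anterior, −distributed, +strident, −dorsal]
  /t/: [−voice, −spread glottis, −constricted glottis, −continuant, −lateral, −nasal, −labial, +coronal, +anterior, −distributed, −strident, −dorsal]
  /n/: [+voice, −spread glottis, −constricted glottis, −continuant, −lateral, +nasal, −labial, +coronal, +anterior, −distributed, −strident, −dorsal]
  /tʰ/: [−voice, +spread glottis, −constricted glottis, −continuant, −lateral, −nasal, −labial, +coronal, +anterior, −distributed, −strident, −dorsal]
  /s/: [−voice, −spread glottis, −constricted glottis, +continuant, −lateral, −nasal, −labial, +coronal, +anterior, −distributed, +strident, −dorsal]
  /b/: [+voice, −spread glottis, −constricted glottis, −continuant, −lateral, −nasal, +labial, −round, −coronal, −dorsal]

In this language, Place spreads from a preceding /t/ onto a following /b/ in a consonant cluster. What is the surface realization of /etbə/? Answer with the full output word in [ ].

[etdə]

Terminals under Place in this geometry: [labial], [round], [coronal], [anterior], [distributed], [strident], [dorsal], [high], [back].
Spreading Place from /t/ onto /b/ replaces those values with /t/'s: [−labial], [+coronal], [+anterior], [−distributed], [−strident], [−dorsal]. Features outside Place ([voice], [spread glottis], [constricted glottis], …) stay as in /b/.
The resulting bundle matches /d/ in the inventory; substituting it for /b/ gives [etdə].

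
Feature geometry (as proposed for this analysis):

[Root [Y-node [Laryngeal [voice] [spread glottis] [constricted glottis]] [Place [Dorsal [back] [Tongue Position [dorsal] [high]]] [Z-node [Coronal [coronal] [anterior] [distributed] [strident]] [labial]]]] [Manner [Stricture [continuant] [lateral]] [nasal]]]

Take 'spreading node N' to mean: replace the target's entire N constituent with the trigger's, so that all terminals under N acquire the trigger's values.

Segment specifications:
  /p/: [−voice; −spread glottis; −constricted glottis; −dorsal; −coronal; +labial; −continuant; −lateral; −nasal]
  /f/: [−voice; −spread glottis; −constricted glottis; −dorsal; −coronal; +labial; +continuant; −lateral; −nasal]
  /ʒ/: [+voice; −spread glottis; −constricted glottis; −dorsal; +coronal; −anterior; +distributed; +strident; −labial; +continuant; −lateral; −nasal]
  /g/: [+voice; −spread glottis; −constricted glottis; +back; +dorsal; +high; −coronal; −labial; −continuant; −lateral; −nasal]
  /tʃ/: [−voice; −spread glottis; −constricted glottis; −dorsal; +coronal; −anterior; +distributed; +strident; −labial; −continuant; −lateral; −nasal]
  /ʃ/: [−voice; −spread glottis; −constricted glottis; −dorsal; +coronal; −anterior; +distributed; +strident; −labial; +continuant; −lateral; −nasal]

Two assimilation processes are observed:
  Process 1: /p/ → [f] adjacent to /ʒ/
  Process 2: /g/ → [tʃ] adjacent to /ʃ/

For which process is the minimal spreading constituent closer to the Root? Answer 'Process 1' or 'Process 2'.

Process 2

Process 1 alters [continuant]; the lowest dominating node is [continuant] (depth 3 from Root).
Process 2: the features that change are [voice], [coronal], [anterior], [distributed], [strident], [dorsal], [high], [back]; the minimal node is Y-node (depth 1).
Depth 1 < depth 3; Process 2 involves the structurally higher constituent Y-node.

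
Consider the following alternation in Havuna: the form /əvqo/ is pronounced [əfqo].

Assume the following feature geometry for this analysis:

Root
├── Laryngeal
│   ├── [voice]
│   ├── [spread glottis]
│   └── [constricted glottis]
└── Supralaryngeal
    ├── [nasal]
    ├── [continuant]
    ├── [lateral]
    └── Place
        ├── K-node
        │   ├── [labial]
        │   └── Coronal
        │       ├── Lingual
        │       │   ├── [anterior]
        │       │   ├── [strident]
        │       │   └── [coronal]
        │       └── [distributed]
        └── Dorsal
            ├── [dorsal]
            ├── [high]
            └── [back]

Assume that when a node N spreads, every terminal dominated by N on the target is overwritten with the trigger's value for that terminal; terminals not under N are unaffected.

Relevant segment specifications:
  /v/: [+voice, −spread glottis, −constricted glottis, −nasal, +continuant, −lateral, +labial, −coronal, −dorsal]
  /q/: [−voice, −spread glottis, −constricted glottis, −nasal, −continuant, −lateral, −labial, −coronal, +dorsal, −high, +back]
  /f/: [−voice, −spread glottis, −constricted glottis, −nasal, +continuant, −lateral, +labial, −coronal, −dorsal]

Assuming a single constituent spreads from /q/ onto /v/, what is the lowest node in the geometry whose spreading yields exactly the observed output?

Feature comparison: [voice] differs between /v/ and [f]; the remaining terminals match.
Since just one terminal is affected and it takes /q/'s value, spreading the terminal [voice] alone is sufficient and minimal.
Features on which the two segments disagree outside [voice], such as [continuant], [dorsal], are unchanged — nothing dominating them spread, and [voice] is the minimal sufficient constituent.

[voice]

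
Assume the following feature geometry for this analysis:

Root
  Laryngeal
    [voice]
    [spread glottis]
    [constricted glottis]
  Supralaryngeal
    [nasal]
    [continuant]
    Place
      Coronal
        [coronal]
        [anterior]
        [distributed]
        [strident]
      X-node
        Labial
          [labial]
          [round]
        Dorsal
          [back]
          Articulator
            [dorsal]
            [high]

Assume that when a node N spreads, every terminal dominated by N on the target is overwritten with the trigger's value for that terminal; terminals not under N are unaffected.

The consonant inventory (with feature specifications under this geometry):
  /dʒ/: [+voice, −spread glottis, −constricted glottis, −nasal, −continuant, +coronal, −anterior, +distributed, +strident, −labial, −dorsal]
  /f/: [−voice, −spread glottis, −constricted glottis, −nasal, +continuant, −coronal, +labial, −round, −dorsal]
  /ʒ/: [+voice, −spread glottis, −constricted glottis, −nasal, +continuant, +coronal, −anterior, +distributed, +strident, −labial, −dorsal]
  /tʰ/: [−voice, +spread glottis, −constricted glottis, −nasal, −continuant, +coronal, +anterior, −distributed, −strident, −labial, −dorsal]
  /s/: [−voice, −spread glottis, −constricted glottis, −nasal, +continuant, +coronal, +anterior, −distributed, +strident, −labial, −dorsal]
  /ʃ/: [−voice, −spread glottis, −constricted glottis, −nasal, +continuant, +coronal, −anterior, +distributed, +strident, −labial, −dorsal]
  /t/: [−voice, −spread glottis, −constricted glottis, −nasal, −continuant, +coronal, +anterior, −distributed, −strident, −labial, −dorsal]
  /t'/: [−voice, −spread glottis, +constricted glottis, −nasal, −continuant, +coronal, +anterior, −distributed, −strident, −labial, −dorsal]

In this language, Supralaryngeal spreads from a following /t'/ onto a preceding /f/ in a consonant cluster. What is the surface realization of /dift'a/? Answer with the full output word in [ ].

[ditt'a]

Terminals under Supralaryngeal in this geometry: [nasal], [continuant], [coronal], [anterior], [distributed], [strident], [labial], [round], [back], [dorsal], [high].
After delinking /f/'s Supralaryngeal and linking /t'/'s, the affected terminals become [−nasal], [−continuant], [+coronal], [+anterior], [−distributed], [−strident], [−labial], [−dorsal]; [voice], [spread glottis], [constricted glottis] (outside Supralaryngeal) are retained from /f/.
This feature bundle is that of [t], so /dift'a/ surfaces as [ditt'a].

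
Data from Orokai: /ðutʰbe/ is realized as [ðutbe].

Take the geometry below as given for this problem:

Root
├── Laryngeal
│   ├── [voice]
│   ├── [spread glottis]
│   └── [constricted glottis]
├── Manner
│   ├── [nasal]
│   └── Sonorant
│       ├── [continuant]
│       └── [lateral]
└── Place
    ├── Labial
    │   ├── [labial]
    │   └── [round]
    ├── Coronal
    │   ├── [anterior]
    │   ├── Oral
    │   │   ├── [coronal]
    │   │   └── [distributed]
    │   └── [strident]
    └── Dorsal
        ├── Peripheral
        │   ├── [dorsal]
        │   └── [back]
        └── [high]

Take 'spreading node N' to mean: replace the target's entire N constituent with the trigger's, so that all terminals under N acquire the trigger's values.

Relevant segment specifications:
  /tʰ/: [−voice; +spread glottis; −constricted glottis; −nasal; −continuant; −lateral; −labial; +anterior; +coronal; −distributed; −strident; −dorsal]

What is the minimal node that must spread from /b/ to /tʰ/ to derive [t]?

[spread glottis]

The alternation /tʰ/ → [t] changes [spread glottis] and nothing else.
With a single altered terminal, the smallest constituent that could spread is that terminal — [spread glottis].
Since [voice] is preserved even though /b/ disagrees there, no node above [spread glottis] spread.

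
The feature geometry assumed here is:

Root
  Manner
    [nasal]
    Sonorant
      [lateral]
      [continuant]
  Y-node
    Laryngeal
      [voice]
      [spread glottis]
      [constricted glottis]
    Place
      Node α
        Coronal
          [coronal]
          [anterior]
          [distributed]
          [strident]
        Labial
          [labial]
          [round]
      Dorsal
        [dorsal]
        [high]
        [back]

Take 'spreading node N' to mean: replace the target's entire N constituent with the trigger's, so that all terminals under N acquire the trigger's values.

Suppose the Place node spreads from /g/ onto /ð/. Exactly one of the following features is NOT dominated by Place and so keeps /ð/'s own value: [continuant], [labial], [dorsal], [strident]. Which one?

Place dominates exactly [coronal], [anterior], [distributed], [strident], [labial], [round], [dorsal], [high], [back].
Of the listed options, [dorsal], [strident], [labial] are among these and would be overwritten by spreading Place.
[continuant] attaches under Sonorant, not under Place, so /ð/ retains its own value for [continuant].

[continuant]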